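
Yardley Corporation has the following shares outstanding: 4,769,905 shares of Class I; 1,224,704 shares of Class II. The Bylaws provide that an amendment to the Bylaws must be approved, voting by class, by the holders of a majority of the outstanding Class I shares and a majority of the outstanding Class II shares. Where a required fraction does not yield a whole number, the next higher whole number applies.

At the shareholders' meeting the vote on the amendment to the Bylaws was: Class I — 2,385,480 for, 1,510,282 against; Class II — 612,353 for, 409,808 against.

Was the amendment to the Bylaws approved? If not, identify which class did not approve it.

Approved — every class gave the required vote.

Class I: a majority of 4769905 is 2384953; 2,384,953 required, 2,385,480 in favor — approved.
Class II: a majority of 1224704 is 612353; 612,353 required, 612,353 in favor — approved.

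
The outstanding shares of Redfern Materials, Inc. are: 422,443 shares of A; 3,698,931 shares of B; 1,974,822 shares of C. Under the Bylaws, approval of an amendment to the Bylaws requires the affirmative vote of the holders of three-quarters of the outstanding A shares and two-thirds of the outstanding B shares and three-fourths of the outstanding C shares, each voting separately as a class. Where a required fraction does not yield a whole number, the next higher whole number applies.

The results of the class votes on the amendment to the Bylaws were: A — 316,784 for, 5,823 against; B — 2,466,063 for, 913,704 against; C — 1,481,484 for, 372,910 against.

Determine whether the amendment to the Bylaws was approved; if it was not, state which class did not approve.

Not approved — the A shares did not give the required vote.

A: 3/4 of 422443 = 316832.25, rounded up to 316833; 316,833 required, 316,784 in favor — not approved.
B: 2/3 of 3698931 = 2465954; 2,465,954 required, 2,466,063 in favor — approved.
C: 3/4 of 1974822 = 1481116.50, rounded up to 1481117; 1,481,117 required, 1,481,484 in favor — approved.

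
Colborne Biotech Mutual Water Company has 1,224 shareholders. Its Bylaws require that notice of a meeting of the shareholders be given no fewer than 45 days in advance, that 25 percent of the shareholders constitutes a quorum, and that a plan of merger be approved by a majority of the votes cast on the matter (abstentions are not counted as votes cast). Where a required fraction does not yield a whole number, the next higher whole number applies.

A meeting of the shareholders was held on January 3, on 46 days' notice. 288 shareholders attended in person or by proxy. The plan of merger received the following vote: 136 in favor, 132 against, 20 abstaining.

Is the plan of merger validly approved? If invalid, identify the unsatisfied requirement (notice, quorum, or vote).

Invalid — quorum requirement not satisfied.

Notice: 46 days given; 45 required. Satisfied.
Quorum: 25% of 1,224 = 306; 288 present. Not satisfied.
Vote: requires a majority of the votes cast (288 − 20 abstaining = 268); a majority of 268 is 135, so 135 needed; 136 in favor. Satisfied.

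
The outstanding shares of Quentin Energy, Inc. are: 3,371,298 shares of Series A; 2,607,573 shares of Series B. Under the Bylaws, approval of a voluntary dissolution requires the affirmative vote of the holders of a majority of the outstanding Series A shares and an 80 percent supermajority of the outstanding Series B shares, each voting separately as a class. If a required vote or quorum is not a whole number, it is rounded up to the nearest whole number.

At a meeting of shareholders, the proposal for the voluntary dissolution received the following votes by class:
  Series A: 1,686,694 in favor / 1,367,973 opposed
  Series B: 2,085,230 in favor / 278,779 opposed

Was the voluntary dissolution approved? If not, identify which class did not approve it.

Not approved — the Series B shares did not give the required vote.

Series A: a majority of 3371298 is 1685650; 1,685,650 required, 1,686,694 in favor — approved.
Series B: 4/5 of 2607573 = 2086058.40, rounded up to 2086059; 2,086,059 required, 2,085,230 in favor — not approved.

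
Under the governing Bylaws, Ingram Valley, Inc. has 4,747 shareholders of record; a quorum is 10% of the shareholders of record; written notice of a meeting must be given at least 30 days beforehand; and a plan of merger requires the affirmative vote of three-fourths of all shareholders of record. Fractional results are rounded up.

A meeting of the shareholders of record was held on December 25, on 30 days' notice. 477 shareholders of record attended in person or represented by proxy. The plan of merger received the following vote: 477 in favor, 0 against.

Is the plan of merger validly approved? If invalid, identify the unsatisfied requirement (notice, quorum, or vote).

Invalid — vote requirement not satisfied.

Notice: 30 days given; 30 required. Satisfied.
Quorum: 10% of 4,747 = 474.70, rounded up to 475; 477 present. Satisfied.
Vote: requires three-fourths of all shareholders of record (4,747); 3/4 of 4747 = 3560.25, rounded up to 3561, so 3,561 needed; 477 in favor. Not satisfied.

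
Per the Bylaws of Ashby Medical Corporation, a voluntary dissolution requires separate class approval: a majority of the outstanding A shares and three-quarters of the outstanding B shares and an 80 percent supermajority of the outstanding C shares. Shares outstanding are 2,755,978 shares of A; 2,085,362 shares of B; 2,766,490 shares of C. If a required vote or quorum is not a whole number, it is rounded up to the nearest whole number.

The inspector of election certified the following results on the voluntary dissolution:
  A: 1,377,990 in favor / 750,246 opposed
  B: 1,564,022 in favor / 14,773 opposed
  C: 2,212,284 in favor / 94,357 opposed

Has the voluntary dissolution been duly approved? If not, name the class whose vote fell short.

A: a majority of 2755978 is 1377990; 1,377,990 required, 1,377,990 in favor — approved.
B: 3/4 of 2085362 = 1564021.50, rounded up to 1564022; 1,564,022 required, 1,564,022 in favor — approved.
C: 4/5 of 2766490 = 2213192; 2,213,192 required, 2,212,284 in favor — not approved.

Not approved — the C shares did not give the required vote.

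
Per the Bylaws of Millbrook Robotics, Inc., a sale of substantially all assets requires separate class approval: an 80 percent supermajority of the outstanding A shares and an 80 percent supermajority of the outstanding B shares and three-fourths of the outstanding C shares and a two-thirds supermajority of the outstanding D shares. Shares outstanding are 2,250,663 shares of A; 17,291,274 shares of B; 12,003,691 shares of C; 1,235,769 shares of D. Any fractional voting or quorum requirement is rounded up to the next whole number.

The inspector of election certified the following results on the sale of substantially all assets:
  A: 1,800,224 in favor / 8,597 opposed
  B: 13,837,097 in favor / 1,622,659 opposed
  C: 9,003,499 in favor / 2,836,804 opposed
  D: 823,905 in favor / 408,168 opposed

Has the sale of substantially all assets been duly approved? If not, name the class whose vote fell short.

Not approved — the A shares did not give the required vote.

A: 4/5 of 2250663 = 1800530.40, rounded up to 1800531; 1,800,531 required, 1,800,224 in favor — not approved.
B: 4/5 of 17291274 = 13833019.20, rounded up to 13833020; 13,833,020 required, 13,837,097 in favor — approved.
C: 3/4 of 12003691 = 9002768.25, rounded up to 9002769; 9,002,769 required, 9,003,499 in favor — approved.
D: 2/3 of 1235769 = 823846; 823,846 required, 823,905 in favor — approved.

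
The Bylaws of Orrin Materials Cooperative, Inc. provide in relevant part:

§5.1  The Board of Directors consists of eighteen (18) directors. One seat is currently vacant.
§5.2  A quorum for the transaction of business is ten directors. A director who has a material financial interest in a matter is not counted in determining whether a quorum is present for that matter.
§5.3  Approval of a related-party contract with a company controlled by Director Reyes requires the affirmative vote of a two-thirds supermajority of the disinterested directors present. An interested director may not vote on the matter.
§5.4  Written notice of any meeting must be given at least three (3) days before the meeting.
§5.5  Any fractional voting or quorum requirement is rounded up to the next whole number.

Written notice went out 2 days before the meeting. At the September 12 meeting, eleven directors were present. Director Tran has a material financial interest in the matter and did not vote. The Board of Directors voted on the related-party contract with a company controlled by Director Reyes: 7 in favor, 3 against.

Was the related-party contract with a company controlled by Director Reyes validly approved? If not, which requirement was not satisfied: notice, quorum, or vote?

Notice: 2 days given; 3 required (2 < 3). Not satisfied.
Quorum: 11 present, but the 1 interested director does not count, leaving 10. Quorum is 10. Satisfied.
Vote: the related-party contract with a company controlled by Director Reyes requires two-thirds of the disinterested directors present (11 − 1 = 10). 2/3 of 10 = 6.67, rounded up to 7, so 7 affirmative votes are needed; 7 voted in favor. Satisfied.

Invalid — notice requirement not satisfied.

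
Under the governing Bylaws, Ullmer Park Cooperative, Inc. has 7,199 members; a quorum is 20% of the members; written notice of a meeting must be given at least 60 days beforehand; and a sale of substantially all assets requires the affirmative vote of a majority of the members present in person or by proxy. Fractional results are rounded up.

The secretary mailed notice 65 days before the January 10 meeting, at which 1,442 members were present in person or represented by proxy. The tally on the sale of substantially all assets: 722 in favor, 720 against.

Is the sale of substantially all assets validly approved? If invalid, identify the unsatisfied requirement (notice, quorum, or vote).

Valid — all requirements satisfied.

Notice: 65 days given; 60 required. Satisfied.
Quorum: 20% of 7,199 = 1,439.80, rounded up to 1,440; 1,442 present. Satisfied.
Vote: requires a majority of those present (1,442); a majority of 1442 is 722, so 722 needed; 722 in favor. Satisfied.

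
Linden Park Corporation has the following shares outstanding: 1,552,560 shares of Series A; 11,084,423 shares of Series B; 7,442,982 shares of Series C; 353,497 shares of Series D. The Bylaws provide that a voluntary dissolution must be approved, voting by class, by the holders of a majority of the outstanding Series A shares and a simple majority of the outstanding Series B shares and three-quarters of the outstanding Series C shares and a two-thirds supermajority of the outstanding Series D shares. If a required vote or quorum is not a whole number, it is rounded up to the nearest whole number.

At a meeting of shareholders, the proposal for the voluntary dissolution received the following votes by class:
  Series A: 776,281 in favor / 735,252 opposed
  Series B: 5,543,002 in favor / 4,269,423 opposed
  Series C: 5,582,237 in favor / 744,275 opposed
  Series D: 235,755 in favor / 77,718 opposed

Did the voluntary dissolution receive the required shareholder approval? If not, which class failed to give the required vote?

Series A: a majority of 1552560 is 776281; 776,281 required, 776,281 in favor — approved.
Series B: a majority of 11084423 is 5542212; 5,542,212 required, 5,543,002 in favor — approved.
Series C: 3/4 of 7442982 = 5582236.50, rounded up to 5582237; 5,582,237 required, 5,582,237 in favor — approved.
Series D: 2/3 of 353497 = 235664.67, rounded up to 235665; 235,665 required, 235,755 in favor — approved.

Approved — every class gave the required vote.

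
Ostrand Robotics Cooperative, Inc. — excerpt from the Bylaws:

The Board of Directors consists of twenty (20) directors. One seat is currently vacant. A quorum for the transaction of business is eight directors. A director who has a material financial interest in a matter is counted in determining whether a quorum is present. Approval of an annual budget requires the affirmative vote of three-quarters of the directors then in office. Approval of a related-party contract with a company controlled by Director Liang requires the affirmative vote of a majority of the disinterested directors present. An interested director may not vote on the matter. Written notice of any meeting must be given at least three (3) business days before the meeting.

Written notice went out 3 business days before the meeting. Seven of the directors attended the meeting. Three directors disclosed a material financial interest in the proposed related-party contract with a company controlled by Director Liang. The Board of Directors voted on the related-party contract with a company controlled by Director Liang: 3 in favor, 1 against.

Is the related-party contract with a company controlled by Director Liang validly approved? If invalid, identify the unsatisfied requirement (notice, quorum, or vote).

Notice: 3 business days given; 3 required (3 ≥ 3). Satisfied.
Quorum: 7 present (interested directors count toward quorum); quorum is 8. Not satisfied.
Vote: the related-party contract with a company controlled by Director Liang requires a majority of the disinterested directors present (7 − 3 = 4). A majority of 4 is 3, so 3 affirmative votes are needed; 3 voted in favor. Satisfied. (Moot — without a quorum no business can be validly transacted.)

Invalid — quorum requirement not satisfied.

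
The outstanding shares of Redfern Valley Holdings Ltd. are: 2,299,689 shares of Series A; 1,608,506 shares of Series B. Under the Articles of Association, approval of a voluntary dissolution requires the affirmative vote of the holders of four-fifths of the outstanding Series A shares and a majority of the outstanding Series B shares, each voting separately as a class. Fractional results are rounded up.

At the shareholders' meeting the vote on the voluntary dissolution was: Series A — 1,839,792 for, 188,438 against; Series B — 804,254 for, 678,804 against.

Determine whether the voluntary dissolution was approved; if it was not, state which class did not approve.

Approved — every class gave the required vote.

Series A: 4/5 of 2299689 = 1839751.20, rounded up to 1839752; 1,839,752 required, 1,839,792 in favor — approved.
Series B: a majority of 1608506 is 804254; 804,254 required, 804,254 in favor — approved.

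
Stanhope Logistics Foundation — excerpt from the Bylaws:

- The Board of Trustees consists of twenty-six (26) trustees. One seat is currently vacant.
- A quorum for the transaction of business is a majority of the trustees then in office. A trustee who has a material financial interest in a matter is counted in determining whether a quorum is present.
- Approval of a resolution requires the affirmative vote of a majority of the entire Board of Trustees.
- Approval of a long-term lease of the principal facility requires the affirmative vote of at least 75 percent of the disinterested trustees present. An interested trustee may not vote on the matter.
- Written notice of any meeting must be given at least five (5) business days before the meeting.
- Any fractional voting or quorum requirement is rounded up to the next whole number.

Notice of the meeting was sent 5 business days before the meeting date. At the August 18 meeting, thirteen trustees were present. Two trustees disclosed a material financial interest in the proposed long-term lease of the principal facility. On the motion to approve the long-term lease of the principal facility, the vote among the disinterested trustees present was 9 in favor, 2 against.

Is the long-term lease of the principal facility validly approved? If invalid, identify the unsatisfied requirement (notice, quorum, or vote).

Valid — all requirements satisfied.

Notice: 5 business days given; 5 required (5 ≥ 5). Satisfied.
Quorum: 13 present (interested trustees count toward quorum); quorum is 13. Satisfied.
Vote: the long-term lease of the principal facility requires three-fourths of the disinterested trustees present (13 − 2 = 11). 3/4 of 11 = 8.25, rounded up to 9, so 9 affirmative votes are needed; 9 voted in favor. Satisfied.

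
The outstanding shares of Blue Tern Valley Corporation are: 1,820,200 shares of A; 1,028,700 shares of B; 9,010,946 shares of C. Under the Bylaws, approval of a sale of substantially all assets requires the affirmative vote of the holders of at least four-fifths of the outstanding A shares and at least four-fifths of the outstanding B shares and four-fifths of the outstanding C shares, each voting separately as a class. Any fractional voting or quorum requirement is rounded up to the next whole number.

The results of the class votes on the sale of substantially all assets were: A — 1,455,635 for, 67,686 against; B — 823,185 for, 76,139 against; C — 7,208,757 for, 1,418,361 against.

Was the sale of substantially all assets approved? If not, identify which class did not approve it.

Not approved — the A shares did not give the required vote.

A: 4/5 of 1820200 = 1456160; 1,456,160 required, 1,455,635 in favor — not approved.
B: 4/5 of 1028700 = 822960; 822,960 required, 823,185 in favor — approved.
C: 4/5 of 9010946 = 7208756.80, rounded up to 7208757; 7,208,757 required, 7,208,757 in favor — approved.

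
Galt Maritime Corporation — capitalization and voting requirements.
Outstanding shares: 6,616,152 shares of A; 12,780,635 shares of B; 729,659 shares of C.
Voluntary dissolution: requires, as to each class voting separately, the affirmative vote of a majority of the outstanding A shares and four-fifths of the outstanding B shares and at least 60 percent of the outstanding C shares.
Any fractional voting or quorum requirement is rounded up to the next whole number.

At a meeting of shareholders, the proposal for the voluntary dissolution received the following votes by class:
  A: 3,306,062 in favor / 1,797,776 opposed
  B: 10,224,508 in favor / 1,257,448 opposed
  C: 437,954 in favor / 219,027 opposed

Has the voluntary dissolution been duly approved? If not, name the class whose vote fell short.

A: a majority of 6616152 is 3308077; 3,308,077 required, 3,306,062 in favor — not approved.
B: 4/5 of 12780635 = 10224508; 10,224,508 required, 10,224,508 in favor — approved.
C: 3/5 of 729659 = 437795.40, rounded up to 437796; 437,796 required, 437,954 in favor — approved.

Not approved — the A shares did not give the required vote.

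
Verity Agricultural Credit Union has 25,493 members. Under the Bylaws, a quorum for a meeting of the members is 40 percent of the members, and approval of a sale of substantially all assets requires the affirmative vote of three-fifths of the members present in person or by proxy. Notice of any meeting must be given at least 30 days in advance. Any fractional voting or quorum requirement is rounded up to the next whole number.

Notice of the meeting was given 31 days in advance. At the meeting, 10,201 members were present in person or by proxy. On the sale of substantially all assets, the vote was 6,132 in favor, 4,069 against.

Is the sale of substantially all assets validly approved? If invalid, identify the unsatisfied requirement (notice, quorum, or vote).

Valid — all requirements satisfied.

Notice: 31 days given; 30 required. Satisfied.
Quorum: 40% of 25,493 = 10,197.20, rounded up to 10,198; 10,201 present. Satisfied.
Vote: requires three-fifths of those present (10,201); 3/5 of 10201 = 6120.60, rounded up to 6121, so 6,121 needed; 6,132 in favor. Satisfied.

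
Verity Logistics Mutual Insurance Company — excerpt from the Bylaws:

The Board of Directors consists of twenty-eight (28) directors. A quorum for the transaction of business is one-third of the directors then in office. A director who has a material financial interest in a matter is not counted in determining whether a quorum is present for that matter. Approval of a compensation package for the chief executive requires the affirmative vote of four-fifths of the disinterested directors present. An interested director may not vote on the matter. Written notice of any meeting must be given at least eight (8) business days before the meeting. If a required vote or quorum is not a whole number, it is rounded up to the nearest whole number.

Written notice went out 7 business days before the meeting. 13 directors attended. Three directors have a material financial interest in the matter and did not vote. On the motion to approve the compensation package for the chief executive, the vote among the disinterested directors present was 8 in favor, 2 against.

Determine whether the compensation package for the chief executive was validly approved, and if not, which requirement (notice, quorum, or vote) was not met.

Invalid — notice requirement not satisfied.

Notice: 7 business days given; 8 required (7 < 8). Not satisfied.
Quorum: 13 present, but the 3 interested directors do not count, leaving 10. Quorum is 10. Satisfied.
Vote: the compensation package for the chief executive requires four-fifths of the disinterested directors present (13 − 3 = 10). 4/5 of 10 = 8, so 8 affirmative votes are needed; 8 voted in favor. Satisfied.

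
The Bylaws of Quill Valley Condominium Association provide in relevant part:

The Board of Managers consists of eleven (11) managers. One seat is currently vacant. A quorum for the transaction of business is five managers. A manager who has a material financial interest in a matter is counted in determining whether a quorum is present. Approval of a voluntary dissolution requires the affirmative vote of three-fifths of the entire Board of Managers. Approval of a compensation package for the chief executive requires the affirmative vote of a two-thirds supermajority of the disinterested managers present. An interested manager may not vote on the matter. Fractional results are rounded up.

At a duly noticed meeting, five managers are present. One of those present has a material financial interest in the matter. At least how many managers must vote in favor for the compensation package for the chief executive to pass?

The compensation package for the chief executive requires two-thirds of the disinterested managers present (5 − 1 = 4).
2/3 of 4 = 2.67, rounded up to 3.

3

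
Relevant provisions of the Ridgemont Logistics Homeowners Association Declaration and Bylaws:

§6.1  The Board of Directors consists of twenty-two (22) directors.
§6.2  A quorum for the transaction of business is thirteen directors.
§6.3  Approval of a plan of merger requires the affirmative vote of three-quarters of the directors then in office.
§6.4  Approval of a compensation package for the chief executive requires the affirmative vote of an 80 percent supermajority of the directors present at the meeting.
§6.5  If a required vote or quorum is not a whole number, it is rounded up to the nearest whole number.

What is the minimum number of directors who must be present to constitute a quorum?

The quorum is fixed at 13.

13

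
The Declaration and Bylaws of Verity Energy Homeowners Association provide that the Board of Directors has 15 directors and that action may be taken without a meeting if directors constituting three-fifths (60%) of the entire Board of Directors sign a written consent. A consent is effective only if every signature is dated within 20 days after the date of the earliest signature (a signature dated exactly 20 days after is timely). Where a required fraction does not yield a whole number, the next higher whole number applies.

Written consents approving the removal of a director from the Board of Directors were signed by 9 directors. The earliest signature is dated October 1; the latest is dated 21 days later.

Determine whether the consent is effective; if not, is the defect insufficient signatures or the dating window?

Not effective — dating-window requirement not satisfied.

Signatures required: three-fifths (60%) of 15 — 3/5 of 15 = 9, so 9 needed; 9 signed. Sufficient.
Dating window: the latest signature is 21 days after the earliest; the limit is 20 days. Outside the window.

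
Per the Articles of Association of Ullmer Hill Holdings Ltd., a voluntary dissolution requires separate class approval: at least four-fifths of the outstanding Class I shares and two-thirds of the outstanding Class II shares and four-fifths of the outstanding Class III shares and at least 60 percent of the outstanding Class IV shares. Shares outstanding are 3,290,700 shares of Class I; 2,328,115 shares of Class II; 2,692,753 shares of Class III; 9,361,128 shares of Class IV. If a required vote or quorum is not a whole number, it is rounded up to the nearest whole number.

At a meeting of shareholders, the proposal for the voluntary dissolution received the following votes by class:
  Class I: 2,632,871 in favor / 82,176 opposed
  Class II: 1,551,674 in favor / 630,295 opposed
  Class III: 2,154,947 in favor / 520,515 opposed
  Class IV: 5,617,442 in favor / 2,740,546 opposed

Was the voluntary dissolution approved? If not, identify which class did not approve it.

Class I: 4/5 of 3290700 = 2632560; 2,632,560 required, 2,632,871 in favor — approved.
Class II: 2/3 of 2328115 = 1552076.67, rounded up to 1552077; 1,552,077 required, 1,551,674 in favor — not approved.
Class III: 4/5 of 2692753 = 2154202.40, rounded up to 2154203; 2,154,203 required, 2,154,947 in favor — approved.
Class IV: 3/5 of 9361128 = 5616676.80, rounded up to 5616677; 5,616,677 required, 5,617,442 in favor — approved.

Not approved — the Class II shares did not give the required vote.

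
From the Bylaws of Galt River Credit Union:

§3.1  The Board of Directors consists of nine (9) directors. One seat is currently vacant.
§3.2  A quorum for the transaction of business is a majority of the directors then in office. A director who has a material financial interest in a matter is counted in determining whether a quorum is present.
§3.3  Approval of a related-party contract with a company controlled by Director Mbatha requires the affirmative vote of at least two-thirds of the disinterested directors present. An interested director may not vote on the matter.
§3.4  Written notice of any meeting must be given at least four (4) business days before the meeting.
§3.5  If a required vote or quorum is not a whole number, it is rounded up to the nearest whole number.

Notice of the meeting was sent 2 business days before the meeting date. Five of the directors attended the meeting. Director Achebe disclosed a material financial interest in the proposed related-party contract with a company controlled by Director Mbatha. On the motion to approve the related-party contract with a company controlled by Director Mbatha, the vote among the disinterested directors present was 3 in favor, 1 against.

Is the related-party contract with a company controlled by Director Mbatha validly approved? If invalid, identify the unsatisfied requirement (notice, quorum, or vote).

Invalid — notice requirement not satisfied.

Notice: 2 business days given; 4 required (2 < 4). Not satisfied.
Quorum: 5 present (interested directors count toward quorum); quorum is 5. Satisfied.
Vote: the related-party contract with a company controlled by Director Mbatha requires two-thirds of the disinterested directors present (5 − 1 = 4). 2/3 of 4 = 2.67, rounded up to 3, so 3 affirmative votes are needed; 3 voted in favor. Satisfied.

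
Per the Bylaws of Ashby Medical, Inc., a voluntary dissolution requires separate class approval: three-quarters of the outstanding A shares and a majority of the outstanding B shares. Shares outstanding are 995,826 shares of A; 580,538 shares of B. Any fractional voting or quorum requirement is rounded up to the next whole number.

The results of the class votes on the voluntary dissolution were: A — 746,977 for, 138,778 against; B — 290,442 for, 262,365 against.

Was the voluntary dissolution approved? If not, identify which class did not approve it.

Approved — every class gave the required vote.

A: 3/4 of 995826 = 746869.50, rounded up to 746870; 746,870 required, 746,977 in favor — approved.
B: a majority of 580538 is 290270; 290,270 required, 290,442 in favor — approved.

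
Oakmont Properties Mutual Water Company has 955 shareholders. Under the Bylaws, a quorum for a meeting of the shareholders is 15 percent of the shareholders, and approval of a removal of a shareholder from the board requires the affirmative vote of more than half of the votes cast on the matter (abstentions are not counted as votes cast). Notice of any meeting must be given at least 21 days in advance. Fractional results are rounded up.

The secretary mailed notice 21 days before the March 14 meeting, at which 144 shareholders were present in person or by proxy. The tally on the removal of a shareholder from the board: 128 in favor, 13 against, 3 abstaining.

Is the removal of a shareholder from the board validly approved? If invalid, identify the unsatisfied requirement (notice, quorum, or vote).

Valid — all requirements satisfied.

Notice: 21 days given; 21 required. Satisfied.
Quorum: 15% of 955 = 143.25, rounded up to 144; 144 present. Satisfied.
Vote: requires a majority of the votes cast (144 − 3 abstaining = 141); a majority of 141 is 71, so 71 needed; 128 in favor. Satisfied.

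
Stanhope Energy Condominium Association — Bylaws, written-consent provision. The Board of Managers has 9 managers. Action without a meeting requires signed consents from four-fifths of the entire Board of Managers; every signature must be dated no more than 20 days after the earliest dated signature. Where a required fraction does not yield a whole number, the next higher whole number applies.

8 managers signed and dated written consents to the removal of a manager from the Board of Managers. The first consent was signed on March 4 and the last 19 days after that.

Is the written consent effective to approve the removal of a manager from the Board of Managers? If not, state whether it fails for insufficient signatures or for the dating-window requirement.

Effective — both the signature and dating-window requirements are satisfied.

Signatures required: four-fifths of 9 — 4/5 of 9 = 7.20, rounded up to 8, so 8 needed; 8 signed. Sufficient.
Dating window: the latest signature is 19 days after the earliest; the limit is 20 days. Within the window.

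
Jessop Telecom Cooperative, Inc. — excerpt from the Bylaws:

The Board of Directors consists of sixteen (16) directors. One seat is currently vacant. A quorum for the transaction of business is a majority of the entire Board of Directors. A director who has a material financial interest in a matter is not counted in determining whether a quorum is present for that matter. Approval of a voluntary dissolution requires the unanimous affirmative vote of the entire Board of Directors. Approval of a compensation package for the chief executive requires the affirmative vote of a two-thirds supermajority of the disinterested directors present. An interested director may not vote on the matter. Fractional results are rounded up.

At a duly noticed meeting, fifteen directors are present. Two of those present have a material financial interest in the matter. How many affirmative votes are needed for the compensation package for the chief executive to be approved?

The compensation package for the chief executive requires two-thirds of the disinterested directors present (15 − 2 = 13).
2/3 of 13 = 8.67, rounded up to 9.

9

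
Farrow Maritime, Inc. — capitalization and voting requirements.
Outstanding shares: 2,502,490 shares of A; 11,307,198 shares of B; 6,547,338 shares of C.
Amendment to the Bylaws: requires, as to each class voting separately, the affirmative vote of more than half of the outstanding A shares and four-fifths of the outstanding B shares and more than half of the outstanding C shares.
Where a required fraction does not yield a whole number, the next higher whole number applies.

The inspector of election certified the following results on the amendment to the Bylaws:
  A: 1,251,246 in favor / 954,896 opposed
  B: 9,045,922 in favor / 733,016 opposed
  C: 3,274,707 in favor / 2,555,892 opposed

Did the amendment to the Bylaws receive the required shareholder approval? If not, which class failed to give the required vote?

A: a majority of 2502490 is 1251246; 1,251,246 required, 1,251,246 in favor — approved.
B: 4/5 of 11307198 = 9045758.40, rounded up to 9045759; 9,045,759 required, 9,045,922 in favor — approved.
C: a majority of 6547338 is 3273670; 3,273,670 required, 3,274,707 in favor — approved.

Approved — every class gave the required vote.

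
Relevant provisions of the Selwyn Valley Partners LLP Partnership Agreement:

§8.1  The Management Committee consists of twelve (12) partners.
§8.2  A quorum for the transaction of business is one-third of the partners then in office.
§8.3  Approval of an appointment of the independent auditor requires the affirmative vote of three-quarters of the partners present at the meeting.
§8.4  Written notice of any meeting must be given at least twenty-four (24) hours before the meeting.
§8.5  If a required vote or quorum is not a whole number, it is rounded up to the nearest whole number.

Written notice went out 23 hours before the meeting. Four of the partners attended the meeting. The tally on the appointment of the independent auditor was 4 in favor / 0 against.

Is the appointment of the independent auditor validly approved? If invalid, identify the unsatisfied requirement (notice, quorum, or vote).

Invalid — notice requirement not satisfied.

Notice: 23 hours given; 24 required (23 < 24). Not satisfied.
Quorum: 4 present; quorum is 4. Satisfied.
Vote: the appointment of the independent auditor requires three-fourths of the partners present (4). 3/4 of 4 = 3, so 3 affirmative votes are needed; 4 voted in favor. Satisfied.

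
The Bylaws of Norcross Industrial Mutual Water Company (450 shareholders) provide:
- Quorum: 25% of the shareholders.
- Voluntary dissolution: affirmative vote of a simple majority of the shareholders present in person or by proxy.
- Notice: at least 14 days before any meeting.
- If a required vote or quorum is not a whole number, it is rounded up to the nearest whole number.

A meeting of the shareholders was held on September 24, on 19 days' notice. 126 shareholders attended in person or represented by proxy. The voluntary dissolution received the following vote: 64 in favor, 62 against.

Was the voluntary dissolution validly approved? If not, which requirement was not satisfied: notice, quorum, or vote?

Valid — all requirements satisfied.

Notice: 19 days given; 14 required. Satisfied.
Quorum: 25% of 450 = 112.50, rounded up to 113; 126 present. Satisfied.
Vote: requires a majority of those present (126); a majority of 126 is 64, so 64 needed; 64 in favor. Satisfied.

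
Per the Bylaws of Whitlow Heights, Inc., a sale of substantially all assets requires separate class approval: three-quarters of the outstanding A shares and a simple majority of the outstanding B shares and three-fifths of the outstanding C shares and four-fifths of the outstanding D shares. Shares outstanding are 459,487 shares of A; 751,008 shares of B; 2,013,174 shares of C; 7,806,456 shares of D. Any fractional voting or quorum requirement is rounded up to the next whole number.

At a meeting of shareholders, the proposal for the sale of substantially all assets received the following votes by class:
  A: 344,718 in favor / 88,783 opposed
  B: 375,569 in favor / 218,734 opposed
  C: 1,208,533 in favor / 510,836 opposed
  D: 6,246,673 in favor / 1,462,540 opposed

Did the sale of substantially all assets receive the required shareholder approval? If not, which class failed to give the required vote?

A: 3/4 of 459487 = 344615.25, rounded up to 344616; 344,616 required, 344,718 in favor — approved.
B: a majority of 751008 is 375505; 375,505 required, 375,569 in favor — approved.
C: 3/5 of 2013174 = 1207904.40, rounded up to 1207905; 1,207,905 required, 1,208,533 in favor — approved.
D: 4/5 of 7806456 = 6245164.80, rounded up to 6245165; 6,245,165 required, 6,246,673 in favor — approved.

Approved — every class gave the required vote.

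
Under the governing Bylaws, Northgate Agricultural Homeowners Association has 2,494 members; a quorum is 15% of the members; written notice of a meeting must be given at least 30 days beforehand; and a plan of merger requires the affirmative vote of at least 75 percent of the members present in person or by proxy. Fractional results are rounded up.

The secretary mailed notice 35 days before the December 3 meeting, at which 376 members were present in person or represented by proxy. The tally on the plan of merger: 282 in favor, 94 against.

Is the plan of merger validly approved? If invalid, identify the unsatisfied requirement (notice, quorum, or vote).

Notice: 35 days given; 30 required. Satisfied.
Quorum: 15% of 2,494 = 374.10, rounded up to 375; 376 present. Satisfied.
Vote: requires three-fourths of those present (376); 3/4 of 376 = 282, so 282 needed; 282 in favor. Satisfied.

Valid — all requirements satisfied.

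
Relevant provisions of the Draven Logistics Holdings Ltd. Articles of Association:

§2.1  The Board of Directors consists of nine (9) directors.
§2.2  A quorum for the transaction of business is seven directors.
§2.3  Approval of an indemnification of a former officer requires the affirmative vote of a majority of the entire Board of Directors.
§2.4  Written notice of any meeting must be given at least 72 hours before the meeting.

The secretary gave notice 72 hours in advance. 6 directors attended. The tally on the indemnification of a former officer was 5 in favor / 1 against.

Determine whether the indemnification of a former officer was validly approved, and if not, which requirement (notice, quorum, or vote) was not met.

Notice: 72 hours given; 72 required (72 ≥ 72). Satisfied.
Quorum: 6 present; quorum is 7. Not satisfied.
Vote: the indemnification of a former officer requires a majority of the entire Board of Directors (9). A majority of 9 is 5, so 5 affirmative votes are needed; 5 voted in favor. Satisfied. (Moot — without a quorum no business can be validly transacted.)

Invalid — quorum requirement not satisfied.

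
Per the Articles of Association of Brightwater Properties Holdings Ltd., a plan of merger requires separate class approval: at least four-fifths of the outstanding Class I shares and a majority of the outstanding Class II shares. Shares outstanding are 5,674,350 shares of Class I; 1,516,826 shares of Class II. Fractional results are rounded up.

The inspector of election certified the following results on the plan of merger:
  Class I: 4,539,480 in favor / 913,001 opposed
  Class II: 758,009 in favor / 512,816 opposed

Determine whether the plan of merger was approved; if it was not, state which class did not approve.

Class I: 4/5 of 5674350 = 4539480; 4,539,480 required, 4,539,480 in favor — approved.
Class II: a majority of 1516826 is 758414; 758,414 required, 758,009 in favor — not approved.

Not approved — the Class II shares did not give the required vote.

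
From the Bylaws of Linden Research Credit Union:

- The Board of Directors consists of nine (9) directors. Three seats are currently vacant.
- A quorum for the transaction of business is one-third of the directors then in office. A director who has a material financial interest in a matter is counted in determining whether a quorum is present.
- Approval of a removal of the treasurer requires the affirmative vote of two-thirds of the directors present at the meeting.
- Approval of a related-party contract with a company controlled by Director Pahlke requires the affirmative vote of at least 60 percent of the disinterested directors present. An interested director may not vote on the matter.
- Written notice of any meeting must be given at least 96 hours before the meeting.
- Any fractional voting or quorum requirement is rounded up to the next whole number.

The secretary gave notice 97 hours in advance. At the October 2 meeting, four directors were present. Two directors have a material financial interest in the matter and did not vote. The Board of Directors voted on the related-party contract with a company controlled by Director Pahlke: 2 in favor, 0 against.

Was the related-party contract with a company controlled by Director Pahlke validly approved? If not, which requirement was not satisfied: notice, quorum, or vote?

Notice: 97 hours given; 96 required (97 ≥ 96). Satisfied.
Quorum: 4 present (interested directors count toward quorum); quorum is 2. Satisfied.
Vote: the related-party contract with a company controlled by Director Pahlke requires three-fifths of the disinterested directors present (4 − 2 = 2). 3/5 of 2 = 1.20, rounded up to 2, so 2 affirmative votes are needed; 2 voted in favor. Satisfied.

Valid — all requirements satisfied.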